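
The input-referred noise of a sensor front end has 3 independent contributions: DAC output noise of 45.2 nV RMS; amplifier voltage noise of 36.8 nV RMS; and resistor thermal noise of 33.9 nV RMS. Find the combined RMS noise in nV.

Uncorrelated sources add in power (mean-square): V_tot = √(ΣV_i²)
V_tot = √[(4.52×10⁻⁸)² + (3.68×10⁻⁸)² + (3.39×10⁻⁸)²] = 6.74×10⁻⁸ V = 67.4 nV

67.4 nV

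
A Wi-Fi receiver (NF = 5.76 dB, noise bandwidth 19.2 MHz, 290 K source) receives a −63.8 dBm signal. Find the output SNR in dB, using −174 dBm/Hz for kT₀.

31.6 dB

Noise floor: N = −174 + 10 log₁₀(B) + NF
10 log₁₀(1.92×10⁷) = 72.83 dB
N = −174 + 72.83 + 5.76 = −95.41 dBm
SNR = P_sig − N = −63.8 − (−95.41) = 31.61 dB → 31.6 dB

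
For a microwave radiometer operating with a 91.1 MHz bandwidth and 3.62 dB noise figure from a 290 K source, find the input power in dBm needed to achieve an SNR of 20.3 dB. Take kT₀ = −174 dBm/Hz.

Sensitivity = −174 + 10 log₁₀(B) + NF + SNR_min
= −174 + 79.6 + 3.62 + 20.3
= −70.48 dBm → −70.5 dBm

−70.5 dBm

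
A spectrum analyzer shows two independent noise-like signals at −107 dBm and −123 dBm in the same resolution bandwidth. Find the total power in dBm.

−106.9 dBm

Convert to linear, add, convert back:
P₁ = 2.00×10⁻¹⁴ W, P₂ = 5.01×10⁻¹⁶ W
P_tot = 2.05×10⁻¹⁴ W → 10 log₁₀(P_tot / 10⁻³) = −106.9 dBm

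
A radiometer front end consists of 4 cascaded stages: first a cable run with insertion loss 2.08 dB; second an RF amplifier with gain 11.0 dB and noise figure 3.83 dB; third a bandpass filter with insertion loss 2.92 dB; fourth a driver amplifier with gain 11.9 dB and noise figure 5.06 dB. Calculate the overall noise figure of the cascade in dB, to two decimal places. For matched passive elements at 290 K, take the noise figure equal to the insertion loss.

Convert to linear (a loss of L dB is a gain of −L dB): F_i = 10^(NF_i/10), G_i = 10^(G_i,dB/10)
  Stage 1: F_1 = 10^(2.08/10) = 1.614, G_1 = 10^(−2.08/10) = 0.6194
  Stage 2: F_2 = 10^(3.83/10) = 2.415, G_2 = 10^(11.0/10) = 12.59
  Stage 3: F_3 = 10^(2.92/10) = 1.959, G_3 = 10^(−2.92/10) = 0.5105
  Stage 4: F_4 = 10^(5.06/10) = 3.206, G_4 = 10^(11.9/10) = 15.49
Friis cascade:
  F = 1.614 + (2.415 − 1)/0.6194 + (1.959 − 1)/7.798 + (3.206 − 1)/3.981 = 4.577
NF = 10 log₁₀(4.577) = 6.61 dB

6.61 dB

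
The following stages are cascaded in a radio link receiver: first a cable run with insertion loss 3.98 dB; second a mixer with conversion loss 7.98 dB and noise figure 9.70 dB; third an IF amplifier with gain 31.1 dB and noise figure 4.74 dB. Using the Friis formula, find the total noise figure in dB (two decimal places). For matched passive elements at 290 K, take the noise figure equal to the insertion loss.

17.36 dB

Convert to linear (a loss of L dB is a gain of −L dB): F_i = 10^(NF_i/10), G_i = 10^(G_i,dB/10)
  Stage 1: F_1 = 10^(3.98/10) = 2.500, G_1 = 10^(−3.98/10) = 0.3999
  Stage 2: F_2 = 10^(9.70/10) = 9.333, G_2 = 10^(−7.98/10) = 0.1592
  Stage 3: F_3 = 10^(4.74/10) = 2.979, G_3 = 10^(31.1/10) = 1288
Friis cascade:
  F = 2.500 + (9.333 − 1)/0.3999 + (2.979 − 1)/0.06368 = 54.40
NF = 10 log₁₀(54.40) = 17.36 dB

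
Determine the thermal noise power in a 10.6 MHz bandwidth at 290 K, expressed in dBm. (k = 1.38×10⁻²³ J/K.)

−103.7 dBm

P_n = kTB = 1.38×10⁻²³ × 290 × 1.06×10⁷ = 4.24×10⁻¹⁴ W
In dBm: 10 log₁₀(4.24×10⁻¹⁴ / 10⁻³) = −103.7 dBm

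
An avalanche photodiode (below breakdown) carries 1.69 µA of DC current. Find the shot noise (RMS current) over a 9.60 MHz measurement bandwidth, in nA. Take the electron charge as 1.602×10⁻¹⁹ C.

I_n = √(2qI·B)
2qI·B = 2 × 1.602×10⁻¹⁹ × 1.69×10⁻⁶ × 9.60×10⁶ = 5.20×10⁻¹⁸ A²
I_n = √(5.20×10⁻¹⁸) = 2.28×10⁻⁹ A = 2.28 nA

2.28 nA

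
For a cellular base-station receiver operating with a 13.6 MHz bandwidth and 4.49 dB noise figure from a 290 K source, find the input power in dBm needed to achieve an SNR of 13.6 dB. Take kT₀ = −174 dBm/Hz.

−84.6 dBm

Sensitivity = −174 + 10 log₁₀(B) + NF + SNR_min
= −174 + 71.34 + 4.49 + 13.6
= −84.57 dBm → −84.6 dBm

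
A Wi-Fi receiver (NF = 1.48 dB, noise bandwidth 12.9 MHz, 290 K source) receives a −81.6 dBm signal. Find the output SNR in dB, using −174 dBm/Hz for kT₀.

Noise floor: N = −174 + 10 log₁₀(B) + NF
10 log₁₀(1.29×10⁷) = 71.11 dB
N = −174 + 71.11 + 1.48 = −101.41 dBm
SNR = P_sig − N = −81.6 − (−101.41) = 19.81 dB → 19.8 dB

19.8 dB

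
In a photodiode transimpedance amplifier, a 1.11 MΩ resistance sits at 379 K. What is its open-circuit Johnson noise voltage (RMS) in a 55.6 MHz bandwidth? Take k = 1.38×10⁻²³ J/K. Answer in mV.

V_n = √(4kTRB)
4kTRB = 4 × 1.38×10⁻²³ × 379 × 1.11×10⁶ × 5.56×10⁷ = 1.29×10⁻⁶ V²
V_n = √(1.29×10⁻⁶) = 1.14×10⁻³ V = 1.14 mV

1.14 mV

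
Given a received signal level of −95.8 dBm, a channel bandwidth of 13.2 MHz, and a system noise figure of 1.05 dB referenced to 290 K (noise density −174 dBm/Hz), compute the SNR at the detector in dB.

5.9 dB

Noise floor: N = −174 + 10 log₁₀(B) + NF
10 log₁₀(1.32×10⁷) = 71.21 dB
N = −174 + 71.21 + 1.05 = −101.74 dBm
SNR = P_sig − N = −95.8 − (−101.74) = 5.94 dB → 5.9 dB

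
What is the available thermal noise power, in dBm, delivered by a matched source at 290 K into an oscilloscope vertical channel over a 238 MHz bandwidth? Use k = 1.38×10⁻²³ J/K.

−90.2 dBm

P_n = kTB = 1.38×10⁻²³ × 290 × 2.38×10⁸ = 9.52×10⁻¹³ W
In dBm: 10 log₁₀(9.52×10⁻¹³ / 10⁻³) = −90.2 dBm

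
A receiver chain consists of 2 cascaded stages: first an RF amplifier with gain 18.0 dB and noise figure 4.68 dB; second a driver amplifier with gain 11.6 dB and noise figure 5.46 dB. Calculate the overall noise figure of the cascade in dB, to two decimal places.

Convert to linear (a loss of L dB is a gain of −L dB): F_i = 10^(NF_i/10), G_i = 10^(G_i,dB/10)
  Stage 1: F_1 = 10^(4.68/10) = 2.938, G_1 = 10^(18.0/10) = 63.10
  Stage 2: F_2 = 10^(5.46/10) = 3.516, G_2 = 10^(11.6/10) = 14.45
Friis cascade:
  F = 2.938 + (3.516 − 1)/63.10 = 2.978
NF = 10 log₁₀(2.978) = 4.74 dB

4.74 dB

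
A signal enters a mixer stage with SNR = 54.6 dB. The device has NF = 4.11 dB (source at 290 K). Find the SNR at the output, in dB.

By definition F = SNR_in/SNR_out, so in dB: SNR_out = SNR_in − NF
SNR_out = 54.6 − 4.11 = 50.49 dB

50.49 dB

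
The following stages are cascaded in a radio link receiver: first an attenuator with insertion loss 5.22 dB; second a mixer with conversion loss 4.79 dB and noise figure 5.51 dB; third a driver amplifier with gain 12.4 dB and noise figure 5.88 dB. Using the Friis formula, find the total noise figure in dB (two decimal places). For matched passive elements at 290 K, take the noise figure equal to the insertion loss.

Convert to linear (a loss of L dB is a gain of −L dB): F_i = 10^(NF_i/10), G_i = 10^(G_i,dB/10)
  Stage 1: F_1 = 10^(5.22/10) = 3.327, G_1 = 10^(−5.22/10) = 0.3006
  Stage 2: F_2 = 10^(5.51/10) = 3.556, G_2 = 10^(−4.79/10) = 0.3319
  Stage 3: F_3 = 10^(5.88/10) = 3.873, G_3 = 10^(12.4/10) = 17.38
Friis cascade:
  F = 3.327 + (3.556 − 1)/0.3006 + (3.873 − 1)/0.09977 = 40.62
NF = 10 log₁₀(40.62) = 16.09 dB

16.09 dB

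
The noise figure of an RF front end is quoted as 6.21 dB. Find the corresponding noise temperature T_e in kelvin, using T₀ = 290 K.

F = 10^(6.21/10) = 4.1783
T_e = (F − 1)·T₀ = (4.1783 − 1) × 290 = 922 K

922 K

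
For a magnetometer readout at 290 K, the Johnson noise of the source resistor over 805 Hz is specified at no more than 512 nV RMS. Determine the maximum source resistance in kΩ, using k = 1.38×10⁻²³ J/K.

Johnson–Nyquist: V_n = √(4kTRB) ⇒ R = V_n² / (4kTB)
4kTB = 4 × 1.38×10⁻²³ × 290 × 8.05×10² = 1.29×10⁻¹⁷
R = (5.12×10⁻⁷)² / 1.29×10⁻¹⁷ = 2.03×10⁴ Ω = 20.3 kΩ

20.3 kΩ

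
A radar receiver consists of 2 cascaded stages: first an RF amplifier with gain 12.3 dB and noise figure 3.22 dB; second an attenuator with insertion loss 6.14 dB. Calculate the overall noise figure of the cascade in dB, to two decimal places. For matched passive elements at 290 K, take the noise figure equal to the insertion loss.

3.58 dB

Convert to linear (a loss of L dB is a gain of −L dB): F_i = 10^(NF_i/10), G_i = 10^(G_i,dB/10)
  Stage 1: F_1 = 10^(3.22/10) = 2.099, G_1 = 10^(12.3/10) = 16.98
  Stage 2: F_2 = 10^(6.14/10) = 4.111, G_2 = 10^(−6.14/10) = 0.2432
Friis cascade:
  F = 2.099 + (4.111 − 1)/16.98 = 2.282
NF = 10 log₁₀(2.282) = 3.58 dB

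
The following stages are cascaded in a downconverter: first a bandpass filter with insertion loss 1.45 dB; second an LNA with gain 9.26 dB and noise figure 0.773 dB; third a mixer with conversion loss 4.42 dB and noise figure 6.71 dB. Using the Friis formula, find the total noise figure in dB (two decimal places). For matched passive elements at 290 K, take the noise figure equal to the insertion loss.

3.58 dB

Convert to linear (a loss of L dB is a gain of −L dB): F_i = 10^(NF_i/10), G_i = 10^(G_i,dB/10)
  Stage 1: F_1 = 10^(1.45/10) = 1.396, G_1 = 10^(−1.45/10) = 0.7161
  Stage 2: F_2 = 10^(0.773/10) = 1.195, G_2 = 10^(9.26/10) = 8.433
  Stage 3: F_3 = 10^(6.71/10) = 4.688, G_3 = 10^(−4.42/10) = 0.3614
Friis cascade:
  F = 1.396 + (1.195 − 1)/0.7161 + (4.688 − 1)/6.039 = 2.279
NF = 10 log₁₀(2.279) = 3.58 dB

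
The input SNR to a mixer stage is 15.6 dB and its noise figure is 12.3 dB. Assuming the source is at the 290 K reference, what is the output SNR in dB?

3.3 dB

By definition F = SNR_in/SNR_out, so in dB: SNR_out = SNR_in − NF
SNR_out = 15.6 − 12.3 = 3.3 dB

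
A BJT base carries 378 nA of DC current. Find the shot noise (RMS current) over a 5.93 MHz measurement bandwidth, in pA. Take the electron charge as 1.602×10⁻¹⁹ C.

I_n = √(2qI·B)
2qI·B = 2 × 1.602×10⁻¹⁹ × 3.78×10⁻⁷ × 5.93×10⁶ = 7.18×10⁻¹⁹ A²
I_n = √(7.18×10⁻¹⁹) = 8.47×10⁻¹⁰ A = 847 pA

847 pA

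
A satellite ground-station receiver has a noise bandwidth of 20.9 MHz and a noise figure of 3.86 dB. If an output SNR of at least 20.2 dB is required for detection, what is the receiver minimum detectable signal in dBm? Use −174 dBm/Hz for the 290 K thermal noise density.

Sensitivity = −174 + 10 log₁₀(B) + NF + SNR_min
= −174 + 73.2 + 3.86 + 20.2
= −76.74 dBm → −76.7 dBm

−76.7 dBm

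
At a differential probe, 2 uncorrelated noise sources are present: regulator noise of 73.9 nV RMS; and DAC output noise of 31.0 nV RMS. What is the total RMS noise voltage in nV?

80.1 nV

Uncorrelated sources add in power (mean-square): V_tot = √(ΣV_i²)
V_tot = √[(7.39×10⁻⁸)² + (3.10×10⁻⁸)²] = 8.01×10⁻⁸ V = 80.1 nV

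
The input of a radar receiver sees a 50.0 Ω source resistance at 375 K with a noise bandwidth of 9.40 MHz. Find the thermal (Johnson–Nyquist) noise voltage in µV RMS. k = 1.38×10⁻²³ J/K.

V_n = √(4kTRB)
4kTRB = 4 × 1.38×10⁻²³ × 375 × 5.00×10¹ × 9.40×10⁶ = 9.73×10⁻¹² V²
V_n = √(9.73×10⁻¹²) = 3.12×10⁻⁶ V = 3.12 µV

3.12 µV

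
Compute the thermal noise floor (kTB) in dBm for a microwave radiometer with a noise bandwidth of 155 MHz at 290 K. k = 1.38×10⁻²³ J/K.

P_n = kTB = 1.38×10⁻²³ × 290 × 1.55×10⁸ = 6.20×10⁻¹³ W
In dBm: 10 log₁₀(6.20×10⁻¹³ / 10⁻³) = −92.1 dBm

−92.1 dBm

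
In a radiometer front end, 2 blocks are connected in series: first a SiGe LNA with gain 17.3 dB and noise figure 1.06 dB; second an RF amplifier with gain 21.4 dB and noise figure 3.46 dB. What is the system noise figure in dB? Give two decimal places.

1.14 dB

Convert to linear (a loss of L dB is a gain of −L dB): F_i = 10^(NF_i/10), G_i = 10^(G_i,dB/10)
  Stage 1: F_1 = 10^(1.06/10) = 1.276, G_1 = 10^(17.3/10) = 53.70
  Stage 2: F_2 = 10^(3.46/10) = 2.218, G_2 = 10^(21.4/10) = 138.0
Friis cascade:
  F = 1.276 + (2.218 − 1)/53.70 = 1.299
NF = 10 log₁₀(1.299) = 1.14 dB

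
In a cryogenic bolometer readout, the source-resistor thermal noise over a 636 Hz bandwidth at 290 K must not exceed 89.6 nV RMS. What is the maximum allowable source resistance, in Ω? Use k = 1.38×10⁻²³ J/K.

Johnson–Nyquist: V_n = √(4kTRB) ⇒ R = V_n² / (4kTB)
4kTB = 4 × 1.38×10⁻²³ × 290 × 6.36×10² = 1.02×10⁻¹⁷
R = (8.96×10⁻⁸)² / 1.02×10⁻¹⁷ = 7.89×10² Ω = 789 Ω

789 Ω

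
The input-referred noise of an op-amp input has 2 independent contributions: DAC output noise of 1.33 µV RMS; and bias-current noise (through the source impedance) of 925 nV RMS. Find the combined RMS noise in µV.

1.62 µV

Uncorrelated sources add in power (mean-square): V_tot = √(ΣV_i²)
V_tot = √[(1.33×10⁻⁶)² + (9.25×10⁻⁷)²] = 1.62×10⁻⁶ V = 1.62 µV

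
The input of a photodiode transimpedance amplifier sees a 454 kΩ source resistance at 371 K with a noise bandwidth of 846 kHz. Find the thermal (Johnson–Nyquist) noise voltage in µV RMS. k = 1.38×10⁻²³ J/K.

88.7 µV

V_n = √(4kTRB)
4kTRB = 4 × 1.38×10⁻²³ × 371 × 4.54×10⁵ × 8.46×10⁵ = 7.87×10⁻⁹ V²
V_n = √(7.87×10⁻⁹) = 8.87×10⁻⁵ V = 88.7 µV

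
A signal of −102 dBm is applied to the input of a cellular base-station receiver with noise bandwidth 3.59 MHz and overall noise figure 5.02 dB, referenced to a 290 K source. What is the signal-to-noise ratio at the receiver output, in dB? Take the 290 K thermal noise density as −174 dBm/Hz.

Noise floor: N = −174 + 10 log₁₀(B) + NF
10 log₁₀(3.59×10⁶) = 65.55 dB
N = −174 + 65.55 + 5.02 = −103.43 dBm
SNR = P_sig − N = −102 − (−103.43) = 1.43 dB → 1.4 dB

1.4 dB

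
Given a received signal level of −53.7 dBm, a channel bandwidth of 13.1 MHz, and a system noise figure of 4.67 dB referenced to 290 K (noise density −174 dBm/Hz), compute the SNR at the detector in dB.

44.5 dB

Noise floor: N = −174 + 10 log₁₀(B) + NF
10 log₁₀(1.31×10⁷) = 71.17 dB
N = −174 + 71.17 + 4.67 = −98.16 dBm
SNR = P_sig − N = −53.7 − (−98.16) = 44.46 dB → 44.5 dB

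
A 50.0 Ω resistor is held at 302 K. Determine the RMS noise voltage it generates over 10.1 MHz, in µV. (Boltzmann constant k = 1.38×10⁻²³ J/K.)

V_n = √(4kTRB)
4kTRB = 4 × 1.38×10⁻²³ × 302 × 5.00×10¹ × 1.01×10⁷ = 8.42×10⁻¹² V²
V_n = √(8.42×10⁻¹²) = 2.90×10⁻⁶ V = 2.90 µV

2.90 µV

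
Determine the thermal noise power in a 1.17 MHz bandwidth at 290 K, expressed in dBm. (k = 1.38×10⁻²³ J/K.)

−113.3 dBm

P_n = kTB = 1.38×10⁻²³ × 290 × 1.17×10⁶ = 4.68×10⁻¹⁵ W
In dBm: 10 log₁₀(4.68×10⁻¹⁵ / 10⁻³) = −113.3 dBm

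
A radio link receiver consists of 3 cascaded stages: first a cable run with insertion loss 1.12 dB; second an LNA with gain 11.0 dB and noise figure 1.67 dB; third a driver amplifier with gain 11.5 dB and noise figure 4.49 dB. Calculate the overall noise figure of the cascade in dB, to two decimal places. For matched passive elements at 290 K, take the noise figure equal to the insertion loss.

Convert to linear (a loss of L dB is a gain of −L dB): F_i = 10^(NF_i/10), G_i = 10^(G_i,dB/10)
  Stage 1: F_1 = 10^(1.12/10) = 1.294, G_1 = 10^(−1.12/10) = 0.7727
  Stage 2: F_2 = 10^(1.67/10) = 1.469, G_2 = 10^(11.0/10) = 12.59
  Stage 3: F_3 = 10^(4.49/10) = 2.812, G_3 = 10^(11.5/10) = 14.13
Friis cascade:
  F = 1.294 + (1.469 − 1)/0.7727 + (2.812 − 1)/9.727 = 2.087
NF = 10 log₁₀(2.087) = 3.20 dB

3.20 dB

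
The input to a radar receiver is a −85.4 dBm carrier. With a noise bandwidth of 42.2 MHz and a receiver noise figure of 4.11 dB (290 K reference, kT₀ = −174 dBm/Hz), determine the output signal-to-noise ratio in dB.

Noise floor: N = −174 + 10 log₁₀(B) + NF
10 log₁₀(4.22×10⁷) = 76.25 dB
N = −174 + 76.25 + 4.11 = −93.64 dBm
SNR = P_sig − N = −85.4 − (−93.64) = 8.24 dB → 8.2 dB

8.2 dB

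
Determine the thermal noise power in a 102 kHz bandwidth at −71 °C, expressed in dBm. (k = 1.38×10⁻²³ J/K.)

T = −71 °C + 273.15 = 202.15 K
P_n = kTB = 1.38×10⁻²³ × 202.15 × 1.02×10⁵ = 2.85×10⁻¹⁶ W
In dBm: 10 log₁₀(2.85×10⁻¹⁶ / 10⁻³) = −125.5 dBm

−125.5 dBm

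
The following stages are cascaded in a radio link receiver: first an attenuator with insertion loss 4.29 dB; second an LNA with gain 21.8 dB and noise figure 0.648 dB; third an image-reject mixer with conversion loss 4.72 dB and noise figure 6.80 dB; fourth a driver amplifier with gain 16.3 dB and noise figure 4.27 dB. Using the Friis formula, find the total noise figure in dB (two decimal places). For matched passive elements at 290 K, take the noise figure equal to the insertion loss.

Convert to linear (a loss of L dB is a gain of −L dB): F_i = 10^(NF_i/10), G_i = 10^(G_i,dB/10)
  Stage 1: F_1 = 10^(4.29/10) = 2.685, G_1 = 10^(−4.29/10) = 0.3724
  Stage 2: F_2 = 10^(0.648/10) = 1.161, G_2 = 10^(21.8/10) = 151.4
  Stage 3: F_3 = 10^(6.80/10) = 4.786, G_3 = 10^(−4.72/10) = 0.3373
  Stage 4: F_4 = 10^(4.27/10) = 2.673, G_4 = 10^(16.3/10) = 42.66
Friis cascade:
  F = 2.685 + (1.161 − 1)/0.3724 + (4.786 − 1)/56.36 + (2.673 − 1)/19.01 = 3.273
NF = 10 log₁₀(3.273) = 5.15 dB

5.15 dB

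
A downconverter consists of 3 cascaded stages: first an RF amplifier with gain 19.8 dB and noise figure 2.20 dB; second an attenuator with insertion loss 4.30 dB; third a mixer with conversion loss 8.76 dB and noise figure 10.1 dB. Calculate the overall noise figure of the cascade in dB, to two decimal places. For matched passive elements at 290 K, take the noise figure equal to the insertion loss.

Convert to linear (a loss of L dB is a gain of −L dB): F_i = 10^(NF_i/10), G_i = 10^(G_i,dB/10)
  Stage 1: F_1 = 10^(2.20/10) = 1.660, G_1 = 10^(19.8/10) = 95.50
  Stage 2: F_2 = 10^(4.30/10) = 2.692, G_2 = 10^(−4.30/10) = 0.3715
  Stage 3: F_3 = 10^(10.1/10) = 10.23, G_3 = 10^(−8.76/10) = 0.1330
Friis cascade:
  F = 1.660 + (2.692 − 1)/95.50 + (10.23 − 1)/35.48 = 1.938
NF = 10 log₁₀(1.938) = 2.87 dB

2.87 dB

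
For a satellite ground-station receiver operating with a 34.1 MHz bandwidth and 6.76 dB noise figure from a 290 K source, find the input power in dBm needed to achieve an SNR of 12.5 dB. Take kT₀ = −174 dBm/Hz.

−79.4 dBm

Sensitivity = −174 + 10 log₁₀(B) + NF + SNR_min
= −174 + 75.33 + 6.76 + 12.5
= −79.41 dBm → −79.4 dBm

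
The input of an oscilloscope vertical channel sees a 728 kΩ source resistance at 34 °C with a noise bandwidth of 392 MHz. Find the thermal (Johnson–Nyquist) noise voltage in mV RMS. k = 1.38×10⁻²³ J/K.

2.20 mV

T = 34 °C + 273.15 = 307.15 K
V_n = √(4kTRB)
4kTRB = 4 × 1.38×10⁻²³ × 307.15 × 7.28×10⁵ × 3.92×10⁸ = 4.84×10⁻⁶ V²
V_n = √(4.84×10⁻⁶) = 2.20×10⁻³ V = 2.20 mV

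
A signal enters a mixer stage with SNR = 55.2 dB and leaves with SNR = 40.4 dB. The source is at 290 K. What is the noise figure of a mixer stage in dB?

14.8 dB

NF (dB) = SNR_in(dB) − SNR_out(dB) when the source is at T₀
NF = 55.2 − 40.4 = 14.8 dB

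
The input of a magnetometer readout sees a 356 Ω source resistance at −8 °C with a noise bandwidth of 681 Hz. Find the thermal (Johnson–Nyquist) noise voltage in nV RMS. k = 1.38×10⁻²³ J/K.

59.6 nV

T = −8 °C + 273.15 = 265.15 K
V_n = √(4kTRB)
4kTRB = 4 × 1.38×10⁻²³ × 265.15 × 3.56×10² × 6.81×10² = 3.55×10⁻¹⁵ V²
V_n = √(3.55×10⁻¹⁵) = 5.96×10⁻⁸ V = 59.6 nV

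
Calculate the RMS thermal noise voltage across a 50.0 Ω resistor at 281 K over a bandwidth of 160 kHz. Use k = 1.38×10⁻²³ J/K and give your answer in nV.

V_n = √(4kTRB)
4kTRB = 4 × 1.38×10⁻²³ × 281 × 5.00×10¹ × 1.60×10⁵ = 1.24×10⁻¹³ V²
V_n = √(1.24×10⁻¹³) = 3.52×10⁻⁷ V = 352 nV

352 nV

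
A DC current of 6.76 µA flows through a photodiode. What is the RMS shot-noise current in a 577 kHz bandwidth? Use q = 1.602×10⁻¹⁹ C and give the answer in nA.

1.12 nA

I_n = √(2qI·B)
2qI·B = 2 × 1.602×10⁻¹⁹ × 6.76×10⁻⁶ × 5.77×10⁵ = 1.25×10⁻¹⁸ A²
I_n = √(1.25×10⁻¹⁸) = 1.12×10⁻⁹ A = 1.12 nA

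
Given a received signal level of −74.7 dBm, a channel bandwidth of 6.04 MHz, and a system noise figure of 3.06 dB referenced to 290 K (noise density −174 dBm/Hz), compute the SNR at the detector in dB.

28.4 dB

Noise floor: N = −174 + 10 log₁₀(B) + NF
10 log₁₀(6.04×10⁶) = 67.81 dB
N = −174 + 67.81 + 3.06 = −103.13 dBm
SNR = P_sig − N = −74.7 − (−103.13) = 28.43 dB → 28.4 dB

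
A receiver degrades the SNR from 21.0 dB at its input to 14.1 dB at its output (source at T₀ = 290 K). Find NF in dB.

6.9 dB

NF (dB) = SNR_in(dB) − SNR_out(dB) when the source is at T₀
NF = 21.0 − 14.1 = 6.9 dB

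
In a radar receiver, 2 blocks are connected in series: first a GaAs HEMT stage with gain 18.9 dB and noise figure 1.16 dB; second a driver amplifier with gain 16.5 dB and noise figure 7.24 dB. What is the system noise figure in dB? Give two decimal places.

Convert to linear (a loss of L dB is a gain of −L dB): F_i = 10^(NF_i/10), G_i = 10^(G_i,dB/10)
  Stage 1: F_1 = 10^(1.16/10) = 1.306, G_1 = 10^(18.9/10) = 77.62
  Stage 2: F_2 = 10^(7.24/10) = 5.297, G_2 = 10^(16.5/10) = 44.67
Friis cascade:
  F = 1.306 + (5.297 − 1)/77.62 = 1.362
NF = 10 log₁₀(1.362) = 1.34 dB

1.34 dB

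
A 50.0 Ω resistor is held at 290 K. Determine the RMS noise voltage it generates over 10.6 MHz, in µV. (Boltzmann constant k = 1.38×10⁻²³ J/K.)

V_n = √(4kTRB)
4kTRB = 4 × 1.38×10⁻²³ × 290 × 5.00×10¹ × 1.06×10⁷ = 8.48×10⁻¹² V²
V_n = √(8.48×10⁻¹²) = 2.91×10⁻⁶ V = 2.91 µV

2.91 µV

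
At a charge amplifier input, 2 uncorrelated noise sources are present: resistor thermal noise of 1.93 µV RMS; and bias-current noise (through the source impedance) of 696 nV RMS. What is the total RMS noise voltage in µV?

2.05 µV

Uncorrelated sources add in power (mean-square): V_tot = √(ΣV_i²)
V_tot = √[(1.93×10⁻⁶)² + (6.96×10⁻⁷)²] = 2.05×10⁻⁶ V = 2.05 µV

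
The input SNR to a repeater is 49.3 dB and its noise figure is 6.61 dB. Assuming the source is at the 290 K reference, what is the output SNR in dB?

42.69 dB

By definition F = SNR_in/SNR_out, so in dB: SNR_out = SNR_in − NF
SNR_out = 49.3 − 6.61 = 42.69 dB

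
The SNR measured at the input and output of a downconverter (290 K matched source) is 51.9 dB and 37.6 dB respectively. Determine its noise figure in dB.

NF (dB) = SNR_in(dB) − SNR_out(dB) when the source is at T₀
NF = 51.9 − 37.6 = 14.3 dB

14.3 dB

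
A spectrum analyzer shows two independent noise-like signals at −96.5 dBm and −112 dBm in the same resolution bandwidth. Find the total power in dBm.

Convert to linear, add, convert back:
P₁ = 2.24×10⁻¹³ W, P₂ = 6.31×10⁻¹⁵ W
P_tot = 2.30×10⁻¹³ W → 10 log₁₀(P_tot / 10⁻³) = −96.4 dBm

−96.4 dBm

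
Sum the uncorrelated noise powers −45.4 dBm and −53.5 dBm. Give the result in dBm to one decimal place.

Convert to linear, add, convert back:
P₁ = 2.88×10⁻⁸ W, P₂ = 4.47×10⁻⁹ W
P_tot = 3.33×10⁻⁸ W → 10 log₁₀(P_tot / 10⁻³) = −44.8 dBm

−44.8 dBm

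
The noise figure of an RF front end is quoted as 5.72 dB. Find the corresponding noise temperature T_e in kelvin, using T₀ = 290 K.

792 K

F = 10^(5.72/10) = 3.7325
T_e = (F − 1)·T₀ = (3.7325 − 1) × 290 = 792 K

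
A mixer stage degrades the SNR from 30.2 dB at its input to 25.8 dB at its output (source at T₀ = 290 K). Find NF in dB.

NF (dB) = SNR_in(dB) − SNR_out(dB) when the source is at T₀
NF = 30.2 − 25.8 = 4.4 dB

4.4 dB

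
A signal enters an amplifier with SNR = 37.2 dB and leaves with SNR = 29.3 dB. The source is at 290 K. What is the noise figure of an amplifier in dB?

7.9 dB

NF (dB) = SNR_in(dB) − SNR_out(dB) when the source is at T₀
NF = 37.2 − 29.3 = 7.9 dB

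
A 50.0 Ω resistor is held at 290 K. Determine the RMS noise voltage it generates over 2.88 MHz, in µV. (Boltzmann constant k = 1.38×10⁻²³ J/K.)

1.52 µV

V_n = √(4kTRB)
4kTRB = 4 × 1.38×10⁻²³ × 290 × 5.00×10¹ × 2.88×10⁶ = 2.31×10⁻¹² V²
V_n = √(2.31×10⁻¹²) = 1.52×10⁻⁶ V = 1.52 µV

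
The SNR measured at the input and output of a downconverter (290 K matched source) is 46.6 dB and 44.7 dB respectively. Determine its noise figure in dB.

NF (dB) = SNR_in(dB) − SNR_out(dB) when the source is at T₀
NF = 46.6 − 44.7 = 1.9 dB

1.9 dB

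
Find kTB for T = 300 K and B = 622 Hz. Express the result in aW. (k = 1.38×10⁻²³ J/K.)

P_n = kTB = 1.38×10⁻²³ × 300 × 6.22×10² = 2.58×10⁻¹⁸ W = 2.58 aW

2.58 aW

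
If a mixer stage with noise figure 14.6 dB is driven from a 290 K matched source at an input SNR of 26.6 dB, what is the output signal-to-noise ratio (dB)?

By definition F = SNR_in/SNR_out, so in dB: SNR_out = SNR_in − NF
SNR_out = 26.6 − 14.6 = 12.0 dB

12.0 dB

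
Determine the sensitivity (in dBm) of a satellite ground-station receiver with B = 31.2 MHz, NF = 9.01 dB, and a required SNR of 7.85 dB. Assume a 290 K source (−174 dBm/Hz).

−82.2 dBm

Sensitivity = −174 + 10 log₁₀(B) + NF + SNR_min
= −174 + 74.94 + 9.01 + 7.85
= −82.20 dBm → −82.2 dBm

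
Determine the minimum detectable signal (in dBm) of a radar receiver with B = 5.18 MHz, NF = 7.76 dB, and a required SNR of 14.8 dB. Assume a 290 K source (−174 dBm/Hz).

Sensitivity = −174 + 10 log₁₀(B) + NF + SNR_min
= −174 + 67.14 + 7.76 + 14.8
= −84.30 dBm → −84.3 dBm

−84.3 dBm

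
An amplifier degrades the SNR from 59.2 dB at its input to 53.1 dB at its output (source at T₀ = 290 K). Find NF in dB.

NF (dB) = SNR_in(dB) − SNR_out(dB) when the source is at T₀
NF = 59.2 − 53.1 = 6.1 dB

6.1 dB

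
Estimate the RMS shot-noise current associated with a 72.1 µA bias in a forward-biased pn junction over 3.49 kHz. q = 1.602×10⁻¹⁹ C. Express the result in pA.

284 pA

I_n = √(2qI·B)
2qI·B = 2 × 1.602×10⁻¹⁹ × 7.21×10⁻⁵ × 3.49×10³ = 8.06×10⁻²⁰ A²
I_n = √(8.06×10⁻²⁰) = 2.84×10⁻¹⁰ A = 284 pA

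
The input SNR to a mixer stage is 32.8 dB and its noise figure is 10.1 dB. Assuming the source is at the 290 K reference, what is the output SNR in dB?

By definition F = SNR_in/SNR_out, so in dB: SNR_out = SNR_in − NF
SNR_out = 32.8 − 10.1 = 22.7 dB

22.7 dB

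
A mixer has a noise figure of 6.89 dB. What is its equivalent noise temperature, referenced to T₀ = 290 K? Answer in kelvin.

F = 10^(6.89/10) = 4.88652
T_e = (F − 1)·T₀ = (4.88652 − 1) × 290 = 1127 K

1127 K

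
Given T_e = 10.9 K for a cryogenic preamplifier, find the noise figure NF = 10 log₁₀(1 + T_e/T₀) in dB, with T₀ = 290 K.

F = 1 + T_e/T₀ = 1 + 10.9/290 = 1.03759
NF = 10 log₁₀(1.03759) = 0.160 dB

0.160 dB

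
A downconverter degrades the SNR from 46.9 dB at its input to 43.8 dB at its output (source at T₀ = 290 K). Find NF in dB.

3.1 dB

NF (dB) = SNR_in(dB) − SNR_out(dB) when the source is at T₀
NF = 46.9 − 43.8 = 3.1 dB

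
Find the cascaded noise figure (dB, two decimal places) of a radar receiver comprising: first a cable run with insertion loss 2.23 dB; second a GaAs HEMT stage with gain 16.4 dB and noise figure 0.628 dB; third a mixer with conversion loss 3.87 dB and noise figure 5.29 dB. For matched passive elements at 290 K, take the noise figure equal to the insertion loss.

Convert to linear (a loss of L dB is a gain of −L dB): F_i = 10^(NF_i/10), G_i = 10^(G_i,dB/10)
  Stage 1: F_1 = 10^(2.23/10) = 1.671, G_1 = 10^(−2.23/10) = 0.5984
  Stage 2: F_2 = 10^(0.628/10) = 1.156, G_2 = 10^(16.4/10) = 43.65
  Stage 3: F_3 = 10^(5.29/10) = 3.381, G_3 = 10^(−3.87/10) = 0.4102
Friis cascade:
  F = 1.671 + (1.156 − 1)/0.5984 + (3.381 − 1)/26.12 = 2.022
NF = 10 log₁₀(2.022) = 3.06 dB

3.06 dB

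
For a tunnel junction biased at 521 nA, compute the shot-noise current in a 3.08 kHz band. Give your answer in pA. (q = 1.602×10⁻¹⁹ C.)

22.7 pA

I_n = √(2qI·B)
2qI·B = 2 × 1.602×10⁻¹⁹ × 5.21×10⁻⁷ × 3.08×10³ = 5.14×10⁻²² A²
I_n = √(5.14×10⁻²²) = 2.27×10⁻¹¹ A = 22.7 pA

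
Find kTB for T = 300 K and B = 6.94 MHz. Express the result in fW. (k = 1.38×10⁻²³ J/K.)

P_n = kTB = 1.38×10⁻²³ × 300 × 6.94×10⁶ = 2.87×10⁻¹⁴ W = 28.7 fW

28.7 fW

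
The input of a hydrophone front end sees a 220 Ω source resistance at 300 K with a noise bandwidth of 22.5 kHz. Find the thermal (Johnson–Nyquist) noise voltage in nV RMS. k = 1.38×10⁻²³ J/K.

286 nV

V_n = √(4kTRB)
4kTRB = 4 × 1.38×10⁻²³ × 300 × 2.20×10² × 2.25×10⁴ = 8.20×10⁻¹⁴ V²
V_n = √(8.20×10⁻¹⁴) = 2.86×10⁻⁷ V = 286 nV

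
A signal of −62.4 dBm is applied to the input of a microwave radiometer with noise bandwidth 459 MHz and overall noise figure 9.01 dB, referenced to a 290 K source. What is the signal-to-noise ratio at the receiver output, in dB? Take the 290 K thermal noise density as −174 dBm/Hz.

16.0 dB

Noise floor: N = −174 + 10 log₁₀(B) + NF
10 log₁₀(4.59×10⁸) = 86.62 dB
N = −174 + 86.62 + 9.01 = −78.37 dBm
SNR = P_sig − N = −62.4 − (−78.37) = 15.97 dB → 16.0 dB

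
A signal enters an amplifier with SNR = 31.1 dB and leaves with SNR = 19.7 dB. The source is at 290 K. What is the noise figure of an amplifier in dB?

11.4 dB

NF (dB) = SNR_in(dB) − SNR_out(dB) when the source is at T₀
NF = 31.1 − 19.7 = 11.4 dB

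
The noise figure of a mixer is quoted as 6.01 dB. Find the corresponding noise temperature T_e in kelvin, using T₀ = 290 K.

867 K

F = 10^(6.01/10) = 3.99025
T_e = (F − 1)·T₀ = (3.99025 − 1) × 290 = 867 K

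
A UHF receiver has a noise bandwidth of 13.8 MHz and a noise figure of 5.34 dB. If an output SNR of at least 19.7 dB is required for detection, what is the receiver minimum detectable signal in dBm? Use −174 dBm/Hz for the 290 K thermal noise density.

−77.6 dBm

Sensitivity = −174 + 10 log₁₀(B) + NF + SNR_min
= −174 + 71.4 + 5.34 + 19.7
= −77.56 dBm → −77.6 dBm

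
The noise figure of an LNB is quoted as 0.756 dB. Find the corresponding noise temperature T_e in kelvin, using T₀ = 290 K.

55.1 K

F = 10^(0.756/10) = 1.19015
T_e = (F − 1)·T₀ = (1.19015 − 1) × 290 = 55.1 K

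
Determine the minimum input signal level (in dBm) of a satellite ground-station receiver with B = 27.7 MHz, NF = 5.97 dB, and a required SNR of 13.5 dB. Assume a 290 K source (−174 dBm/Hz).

Sensitivity = −174 + 10 log₁₀(B) + NF + SNR_min
= −174 + 74.42 + 5.97 + 13.5
= −80.11 dBm → −80.1 dBm

−80.1 dBm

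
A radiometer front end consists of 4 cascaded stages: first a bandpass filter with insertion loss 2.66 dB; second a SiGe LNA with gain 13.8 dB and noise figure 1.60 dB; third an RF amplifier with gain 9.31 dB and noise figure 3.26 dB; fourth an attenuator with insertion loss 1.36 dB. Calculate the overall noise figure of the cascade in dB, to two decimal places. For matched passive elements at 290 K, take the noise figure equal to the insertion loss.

4.40 dB

Convert to linear (a loss of L dB is a gain of −L dB): F_i = 10^(NF_i/10), G_i = 10^(G_i,dB/10)
  Stage 1: F_1 = 10^(2.66/10) = 1.845, G_1 = 10^(−2.66/10) = 0.5420
  Stage 2: F_2 = 10^(1.60/10) = 1.445, G_2 = 10^(13.8/10) = 23.99
  Stage 3: F_3 = 10^(3.26/10) = 2.118, G_3 = 10^(9.31/10) = 8.531
  Stage 4: F_4 = 10^(1.36/10) = 1.368, G_4 = 10^(−1.36/10) = 0.7311
Friis cascade:
  F = 1.845 + (1.445 − 1)/0.5420 + (2.118 − 1)/13.00 + (1.368 − 1)/110.9 = 2.756
NF = 10 log₁₀(2.756) = 4.40 dB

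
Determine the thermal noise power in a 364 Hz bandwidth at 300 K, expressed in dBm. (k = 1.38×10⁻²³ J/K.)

P_n = kTB = 1.38×10⁻²³ × 300 × 3.64×10² = 1.51×10⁻¹⁸ W
In dBm: 10 log₁₀(1.51×10⁻¹⁸ / 10⁻³) = −148.2 dBm

−148.2 dBm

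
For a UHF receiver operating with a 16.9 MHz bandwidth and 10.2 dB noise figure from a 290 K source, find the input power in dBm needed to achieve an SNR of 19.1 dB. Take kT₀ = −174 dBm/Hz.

Sensitivity = −174 + 10 log₁₀(B) + NF + SNR_min
= −174 + 72.28 + 10.2 + 19.1
= −72.42 dBm → −72.4 dBm

−72.4 dBm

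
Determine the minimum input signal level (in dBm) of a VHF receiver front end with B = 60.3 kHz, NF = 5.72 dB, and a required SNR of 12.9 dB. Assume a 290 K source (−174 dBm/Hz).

−107.6 dBm

Sensitivity = −174 + 10 log₁₀(B) + NF + SNR_min
= −174 + 47.8 + 5.72 + 12.9
= −107.58 dBm → −107.6 dBm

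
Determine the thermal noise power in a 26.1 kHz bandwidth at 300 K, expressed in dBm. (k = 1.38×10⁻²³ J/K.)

−129.7 dBm

P_n = kTB = 1.38×10⁻²³ × 300 × 2.61×10⁴ = 1.08×10⁻¹⁶ W
In dBm: 10 log₁₀(1.08×10⁻¹⁶ / 10⁻³) = −129.7 dBm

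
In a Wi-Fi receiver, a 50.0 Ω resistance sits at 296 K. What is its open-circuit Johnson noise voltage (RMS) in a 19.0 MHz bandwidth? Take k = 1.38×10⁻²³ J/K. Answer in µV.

3.94 µV

V_n = √(4kTRB)
4kTRB = 4 × 1.38×10⁻²³ × 296 × 5.00×10¹ × 1.90×10⁷ = 1.55×10⁻¹¹ V²
V_n = √(1.55×10⁻¹¹) = 3.94×10⁻⁶ V = 3.94 µV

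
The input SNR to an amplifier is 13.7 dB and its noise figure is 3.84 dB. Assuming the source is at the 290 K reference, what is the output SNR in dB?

By definition F = SNR_in/SNR_out, so in dB: SNR_out = SNR_in − NF
SNR_out = 13.7 − 3.84 = 9.86 dB

9.86 dB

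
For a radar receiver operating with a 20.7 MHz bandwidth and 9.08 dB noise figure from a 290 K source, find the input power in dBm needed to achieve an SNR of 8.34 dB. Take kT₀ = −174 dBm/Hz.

−83.4 dBm

Sensitivity = −174 + 10 log₁₀(B) + NF + SNR_min
= −174 + 73.16 + 9.08 + 8.34
= −83.42 dBm → −83.4 dBm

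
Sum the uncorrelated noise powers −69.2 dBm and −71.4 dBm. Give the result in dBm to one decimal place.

Convert to linear, add, convert back:
P₁ = 1.20×10⁻¹⁰ W, P₂ = 7.24×10⁻¹¹ W
P_tot = 1.93×10⁻¹⁰ W → 10 log₁₀(P_tot / 10⁻³) = −67.2 dBm

−67.2 dBm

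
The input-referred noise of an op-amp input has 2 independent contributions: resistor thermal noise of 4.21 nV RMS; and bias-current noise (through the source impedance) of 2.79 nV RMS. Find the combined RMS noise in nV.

5.05 nV

Uncorrelated sources add in power (mean-square): V_tot = √(ΣV_i²)
V_tot = √[(4.21×10⁻⁹)² + (2.79×10⁻⁹)²] = 5.05×10⁻⁹ V = 5.05 nV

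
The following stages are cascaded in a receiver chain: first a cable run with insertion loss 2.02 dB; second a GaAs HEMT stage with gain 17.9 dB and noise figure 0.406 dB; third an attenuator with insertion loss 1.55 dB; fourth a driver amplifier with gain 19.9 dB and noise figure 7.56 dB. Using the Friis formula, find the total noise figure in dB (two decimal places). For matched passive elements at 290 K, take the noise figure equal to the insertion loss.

2.86 dB

Convert to linear (a loss of L dB is a gain of −L dB): F_i = 10^(NF_i/10), G_i = 10^(G_i,dB/10)
  Stage 1: F_1 = 10^(2.02/10) = 1.592, G_1 = 10^(−2.02/10) = 0.6281
  Stage 2: F_2 = 10^(0.406/10) = 1.098, G_2 = 10^(17.9/10) = 61.66
  Stage 3: F_3 = 10^(1.55/10) = 1.429, G_3 = 10^(−1.55/10) = 0.6998
  Stage 4: F_4 = 10^(7.56/10) = 5.702, G_4 = 10^(19.9/10) = 97.72
Friis cascade:
  F = 1.592 + (1.098 − 1)/0.6281 + (1.429 − 1)/38.73 + (5.702 − 1)/27.10 = 1.933
NF = 10 log₁₀(1.933) = 2.86 dB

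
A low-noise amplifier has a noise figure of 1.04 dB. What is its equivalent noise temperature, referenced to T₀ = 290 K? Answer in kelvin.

F = 10^(1.04/10) = 1.27057
T_e = (F − 1)·T₀ = (1.27057 − 1) × 290 = 78.5 K

78.5 K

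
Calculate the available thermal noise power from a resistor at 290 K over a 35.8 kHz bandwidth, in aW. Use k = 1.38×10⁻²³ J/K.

143 aW

P_n = kTB = 1.38×10⁻²³ × 290 × 3.58×10⁴ = 1.43×10⁻¹⁶ W = 143 aW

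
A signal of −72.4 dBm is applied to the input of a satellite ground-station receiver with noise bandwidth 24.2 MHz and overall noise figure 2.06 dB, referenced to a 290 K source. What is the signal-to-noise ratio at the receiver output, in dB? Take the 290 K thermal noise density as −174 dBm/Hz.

25.7 dB

Noise floor: N = −174 + 10 log₁₀(B) + NF
10 log₁₀(2.42×10⁷) = 73.84 dB
N = −174 + 73.84 + 2.06 = −98.10 dBm
SNR = P_sig − N = −72.4 − (−98.10) = 25.70 dB → 25.7 dB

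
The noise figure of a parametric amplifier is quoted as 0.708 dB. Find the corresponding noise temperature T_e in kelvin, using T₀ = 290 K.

51.3 K

F = 10^(0.708/10) = 1.17706
T_e = (F − 1)·T₀ = (1.17706 − 1) × 290 = 51.3 K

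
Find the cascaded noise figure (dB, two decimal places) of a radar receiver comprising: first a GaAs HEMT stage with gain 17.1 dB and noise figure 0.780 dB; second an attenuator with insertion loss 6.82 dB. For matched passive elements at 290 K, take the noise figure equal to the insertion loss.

Convert to linear (a loss of L dB is a gain of −L dB): F_i = 10^(NF_i/10), G_i = 10^(G_i,dB/10)
  Stage 1: F_1 = 10^(0.780/10) = 1.197, G_1 = 10^(17.1/10) = 51.29
  Stage 2: F_2 = 10^(6.82/10) = 4.808, G_2 = 10^(−6.82/10) = 0.2080
Friis cascade:
  F = 1.197 + (4.808 − 1)/51.29 = 1.271
NF = 10 log₁₀(1.271) = 1.04 dB

1.04 dB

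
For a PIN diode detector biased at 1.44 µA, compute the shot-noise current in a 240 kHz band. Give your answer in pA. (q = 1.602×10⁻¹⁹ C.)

I_n = √(2qI·B)
2qI·B = 2 × 1.602×10⁻¹⁹ × 1.44×10⁻⁶ × 2.40×10⁵ = 1.11×10⁻¹⁹ A²
I_n = √(1.11×10⁻¹⁹) = 3.33×10⁻¹⁰ A = 333 pA

333 pA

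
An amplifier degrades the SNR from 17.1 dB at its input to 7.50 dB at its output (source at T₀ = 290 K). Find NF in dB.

9.60 dB

NF (dB) = SNR_in(dB) − SNR_out(dB) when the source is at T₀
NF = 17.1 − 7.50 = 9.60 dB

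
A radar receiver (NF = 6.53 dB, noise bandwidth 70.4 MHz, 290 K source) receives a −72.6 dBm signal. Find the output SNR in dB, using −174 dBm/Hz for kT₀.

Noise floor: N = −174 + 10 log₁₀(B) + NF
10 log₁₀(7.04×10⁷) = 78.48 dB
N = −174 + 78.48 + 6.53 = −88.99 dBm
SNR = P_sig − N = −72.6 − (−88.99) = 16.39 dB → 16.4 dB

16.4 dB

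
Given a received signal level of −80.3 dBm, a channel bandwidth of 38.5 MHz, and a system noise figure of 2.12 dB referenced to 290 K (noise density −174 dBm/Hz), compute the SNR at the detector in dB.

Noise floor: N = −174 + 10 log₁₀(B) + NF
10 log₁₀(3.85×10⁷) = 75.85 dB
N = −174 + 75.85 + 2.12 = −96.03 dBm
SNR = P_sig − N = −80.3 − (−96.03) = 15.73 dB → 15.7 dB

15.7 dB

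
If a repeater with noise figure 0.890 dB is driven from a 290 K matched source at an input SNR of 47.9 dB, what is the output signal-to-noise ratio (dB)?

47.010 dB

By definition F = SNR_in/SNR_out, so in dB: SNR_out = SNR_in − NF
SNR_out = 47.9 − 0.890 = 47.010 dB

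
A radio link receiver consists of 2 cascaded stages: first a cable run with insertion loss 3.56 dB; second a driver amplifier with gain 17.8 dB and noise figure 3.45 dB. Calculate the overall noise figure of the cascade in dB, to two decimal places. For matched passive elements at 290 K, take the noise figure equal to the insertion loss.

Convert to linear (a loss of L dB is a gain of −L dB): F_i = 10^(NF_i/10), G_i = 10^(G_i,dB/10)
  Stage 1: F_1 = 10^(3.56/10) = 2.270, G_1 = 10^(−3.56/10) = 0.4406
  Stage 2: F_2 = 10^(3.45/10) = 2.213, G_2 = 10^(17.8/10) = 60.26
Friis cascade:
  F = 2.270 + (2.213 − 1)/0.4406 = 5.023
NF = 10 log₁₀(5.023) = 7.01 dB

7.01 dB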